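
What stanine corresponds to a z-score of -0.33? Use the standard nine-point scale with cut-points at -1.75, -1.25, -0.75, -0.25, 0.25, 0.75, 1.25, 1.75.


Stanine boundaries: [-1.75, -1.25, -0.75, -0.25, 0.25, 0.75, 1.25, 1.75]
z = -0.33
Check each boundary:
  z >= -1.75 -> could be stanine 2
  z >= -1.25 -> could be stanine 3
  z >= -0.75 -> could be stanine 4
  z < -0.25
  z < 0.25
  z < 0.75
  z < 1.25
  z < 1.75
Highest qualifying boundary gives stanine = 4

4


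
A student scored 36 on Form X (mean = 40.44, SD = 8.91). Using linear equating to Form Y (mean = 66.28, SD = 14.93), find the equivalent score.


slope = SD_Y / SD_X = 14.93 / 8.91 ~ 1.6756
intercept = mean_Y - slope * mean_X = 66.28 - (14.93 / 8.91) * 40.44 ~ -1.4831
Y = slope * X + intercept. To avoid rounding drift from the rounded slope/intercept, evaluate the equivalent form Y = mean_Y + SD_Y * (X - mean_X) / SD_X at full precision:
Y = 66.28 + 14.93 * (36 - 40.44) / 8.91
Y = 66.28 - 14.93 * 4.44 / 8.91
Y = 66.28 - 66.2892 / 8.91
Y = 66.28 - 7.4399
Y = 58.8401

58.8401


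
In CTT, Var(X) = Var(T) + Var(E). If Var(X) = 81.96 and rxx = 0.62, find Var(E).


var_true = rxx * var_obs = 0.62 * 81.96 = 50.8152
var_error = var_obs - var_true
var_error = 81.96 - 50.8152
var_error = 31.1448

31.1448


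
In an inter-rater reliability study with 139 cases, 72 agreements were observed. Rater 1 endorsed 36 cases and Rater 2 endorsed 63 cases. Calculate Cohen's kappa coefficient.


P_o = 72/139 = 0.517986
P_e = (36*63 + 103*76) / 19321 = 0.52254
kappa = (P_o - P_e) / (1 - P_e)
kappa = (0.517986 - 0.52254) / (1 - 0.52254)
kappa = -0.0095

-0.0095


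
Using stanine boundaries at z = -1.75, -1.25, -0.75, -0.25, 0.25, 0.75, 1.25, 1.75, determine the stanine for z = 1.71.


Stanine boundaries: [-1.75, -1.25, -0.75, -0.25, 0.25, 0.75, 1.25, 1.75]
z = 1.71
Check each boundary:
  z >= -1.75 -> could be stanine 2
  z >= -1.25 -> could be stanine 3
  z >= -0.75 -> could be stanine 4
  z >= -0.25 -> could be stanine 5
  z >= 0.25 -> could be stanine 6
  z >= 0.75 -> could be stanine 7
  z >= 1.25 -> could be stanine 8
  z < 1.75
Highest qualifying boundary gives stanine = 8

8


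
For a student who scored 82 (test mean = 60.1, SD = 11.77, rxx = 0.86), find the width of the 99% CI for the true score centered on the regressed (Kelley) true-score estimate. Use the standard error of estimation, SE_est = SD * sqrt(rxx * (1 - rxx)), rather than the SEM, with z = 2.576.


True score estimate = 0.86*82 + 0.14*60.1 = 78.934
SE_est = SD * sqrt(rxx * (1 - rxx)) = 11.77 * sqrt(0.86 * 0.14) = 11.77 * sqrt(0.1204) = 4.084037
CI = T_est +/- z * SE_est, so width = 2 * z * SE_est = 2 * 2.576 * 4.084037
Width = 21.041

21.041


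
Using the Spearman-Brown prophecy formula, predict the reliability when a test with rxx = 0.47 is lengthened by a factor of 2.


r_new = (n * rxx) / (1 + (n-1) * rxx)
r_new = (2 * 0.47) / (1 + 1 * 0.47)
r_new = 0.94 / 1.47
r_new = 0.6395

0.6395


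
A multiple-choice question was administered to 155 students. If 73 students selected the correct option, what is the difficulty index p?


Item difficulty p = number correct / total examinees
p = 73 / 155
p = 0.471

0.471


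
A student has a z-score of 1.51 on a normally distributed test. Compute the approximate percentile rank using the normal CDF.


CDF(z) = 0.5 * (1 + erf(z/sqrt(2)))
erf(1.0677) = 0.869
CDF = 0.9345
Percentile rank = 0.9345 * 100 = 93.45

93.45


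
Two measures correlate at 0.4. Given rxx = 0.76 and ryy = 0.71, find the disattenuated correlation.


r_corrected = rxy / sqrt(rxx * ryy)
= 0.4 / sqrt(0.76 * 0.71)
= 0.4 / sqrt(0.5396)
= 0.4 / 0.734575
r_corrected = 0.5445

0.5445


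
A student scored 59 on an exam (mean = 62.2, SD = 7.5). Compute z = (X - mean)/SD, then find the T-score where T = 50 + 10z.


z = (X - mean) / SD = (59 - 62.2) / 7.5
z = -3.2 / 7.5
z = -0.4267
T-score = T = 50 + 10z
Carry z at full precision (z = -3.2 / 7.5) into the conversion:
T-score = 50 + 10 * (-3.2 / 7.5) = 50 + -32 / 7.5
T-score = 50 + -4.2667
T-score = 45.7333

45.7333


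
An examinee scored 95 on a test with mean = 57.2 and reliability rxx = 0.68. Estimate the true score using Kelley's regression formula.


T_est = rxx * X + (1 - rxx) * mean
T_est = 0.68 * 95 + 0.32 * 57.2
T_est = 64.6 + 18.304
T_est = 82.904

82.904


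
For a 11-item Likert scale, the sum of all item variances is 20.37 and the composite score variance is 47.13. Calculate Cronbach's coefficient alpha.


alpha = (k/(k-1)) * (1 - sum(si^2)/s_total^2)
= (11/10) * (1 - 20.37/47.13)
alpha = 0.6246

0.6246


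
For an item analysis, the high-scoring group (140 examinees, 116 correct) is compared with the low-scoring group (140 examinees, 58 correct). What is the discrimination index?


p_upper = 116/140 = 0.8286
p_lower = 58/140 = 0.4143
D = 0.8286 - 0.4143 = 0.4143

0.4143


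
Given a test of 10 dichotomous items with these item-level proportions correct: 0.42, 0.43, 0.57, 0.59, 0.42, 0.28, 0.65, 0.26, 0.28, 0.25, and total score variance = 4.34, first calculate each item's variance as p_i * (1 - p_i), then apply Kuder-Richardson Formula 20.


For each item, compute p_i * q_i:
  Item 1: 0.42 * 0.58 = 0.2436
  Item 2: 0.43 * 0.57 = 0.2451
  Item 3: 0.57 * 0.43 = 0.2451
  Item 4: 0.59 * 0.41 = 0.2419
  Item 5: 0.42 * 0.58 = 0.2436
  Item 6: 0.28 * 0.72 = 0.2016
  Item 7: 0.65 * 0.35 = 0.2275
  Item 8: 0.26 * 0.74 = 0.1924
  Item 9: 0.28 * 0.72 = 0.2016
  Item 10: 0.25 * 0.75 = 0.1875
Sum(p_i * q_i) = 0.2436 + 0.2451 + 0.2451 + 0.2419 + 0.2436 + 0.2016 + 0.2275 + 0.1924 + 0.2016 + 0.1875 = 2.2299
KR-20 = (k/(k-1)) * (1 - Sum(p_i*q_i) / Var_total)
= (10/9) * (1 - 2.2299/4.34)
= 1.1111 * 0.4862
KR-20 = 0.5402

0.5402


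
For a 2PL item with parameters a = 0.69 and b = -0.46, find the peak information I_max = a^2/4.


For 2PL, max info at theta = b = -0.46
I_max = a^2 / 4 = 0.69^2 / 4
= 0.4761 / 4
I_max = 0.119

0.119


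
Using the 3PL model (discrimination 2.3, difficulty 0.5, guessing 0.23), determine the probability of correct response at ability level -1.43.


logit = 2.3*(-1.43 - 0.5) = -4.439
P* = 1/(1 + exp(--4.439)) = 0.0117
P = 0.23 + (1 - 0.23) * 0.0117
P = 0.239

0.239


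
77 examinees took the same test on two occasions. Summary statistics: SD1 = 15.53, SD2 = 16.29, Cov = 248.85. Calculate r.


r = cov(X,Y) / (SD_X * SD_Y)
r = 248.85 / (15.53 * 16.29)
r = 248.85 / 252.9837
r = 0.9837

0.9837


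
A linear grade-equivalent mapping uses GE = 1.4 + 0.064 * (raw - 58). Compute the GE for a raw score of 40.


raw - median = 40 - 58 = -18
slope * diff = 0.064 * -18 = -1.152
GE = 1.4 + -1.152
GE = 0.248

0.248


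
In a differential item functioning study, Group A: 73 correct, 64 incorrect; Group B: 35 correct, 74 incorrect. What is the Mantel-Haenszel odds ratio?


Odds_A = 73/64 = 1.1406
Odds_B = 35/74 = 0.473
OR = Odds_A / Odds_B = 1.1406 / 0.473
Exactly, OR = (73 * 74) / (64 * 35) = 5402 / 2240
OR = 2.4116

2.4116


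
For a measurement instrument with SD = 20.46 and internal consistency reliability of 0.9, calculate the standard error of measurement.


SEM = SD * sqrt(1 - rxx)
SEM = 20.46 * sqrt(1 - 0.9)
SEM = 20.46 * sqrt(0.1) = 20.46 * 0.316228
SEM = 6.47

6.47


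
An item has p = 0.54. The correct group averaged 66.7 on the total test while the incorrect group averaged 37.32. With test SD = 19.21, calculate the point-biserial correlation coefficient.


q = 1 - p = 0.46
rpb = ((M1 - M0) / SD) * sqrt(p * q)
rpb = ((66.7 - 37.32) / 19.21) * sqrt(0.54 * 0.46)
rpb = 0.7623

0.7623


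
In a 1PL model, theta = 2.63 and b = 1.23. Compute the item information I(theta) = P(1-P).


P = 1/(1+exp(-(2.63-1.23))) = 0.8022
I = P*(1-P) = 0.8022 * 0.1978
I = 0.1587

0.1587


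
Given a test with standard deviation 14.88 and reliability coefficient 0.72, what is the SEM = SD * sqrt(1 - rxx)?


SEM = SD * sqrt(1 - rxx)
SEM = 14.88 * sqrt(1 - 0.72)
SEM = 14.88 * sqrt(0.28) = 14.88 * 0.52915
SEM = 7.8738

7.8738


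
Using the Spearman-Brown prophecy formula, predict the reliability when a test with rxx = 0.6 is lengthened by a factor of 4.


r_new = (n * rxx) / (1 + (n-1) * rxx)
r_new = (4 * 0.6) / (1 + 3 * 0.6)
r_new = 2.4 / 2.8
r_new = 0.8571

0.8571


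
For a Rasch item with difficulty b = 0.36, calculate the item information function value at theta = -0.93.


P = 1/(1+exp(-(-0.93-0.36))) = 0.2159
I = P*(1-P) = 0.2159 * 0.7841
I = 0.1693

0.1693


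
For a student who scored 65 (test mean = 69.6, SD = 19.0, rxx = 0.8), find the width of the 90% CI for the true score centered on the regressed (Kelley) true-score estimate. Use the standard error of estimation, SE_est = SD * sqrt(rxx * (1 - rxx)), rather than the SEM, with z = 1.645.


True score estimate = 0.8*65 + 0.2*69.6 = 65.92
SE_est = SD * sqrt(rxx * (1 - rxx)) = 19.0 * sqrt(0.8 * 0.2) = 19.0 * sqrt(0.16) = 7.6
CI = T_est +/- z * SE_est, so width = 2 * z * SE_est = 2 * 1.645 * 7.6
Width = 25.004

25.004


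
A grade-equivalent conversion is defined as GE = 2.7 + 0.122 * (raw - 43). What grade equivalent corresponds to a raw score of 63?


raw - median = 63 - 43 = 20
slope * diff = 0.122 * 20 = 2.44
GE = 2.7 + 2.44
GE = 5.14

5.14


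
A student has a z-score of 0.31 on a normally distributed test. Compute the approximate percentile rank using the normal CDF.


CDF(z) = 0.5 * (1 + erf(z/sqrt(2)))
erf(0.2192) = 0.2434
CDF = 0.6217
Percentile rank = 0.6217 * 100 = 62.17

62.17


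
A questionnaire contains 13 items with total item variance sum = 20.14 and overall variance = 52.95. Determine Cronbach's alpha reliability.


alpha = (k/(k-1)) * (1 - sum(si^2)/s_total^2)
= (13/12) * (1 - 20.14/52.95)
alpha = 0.6713

0.6713


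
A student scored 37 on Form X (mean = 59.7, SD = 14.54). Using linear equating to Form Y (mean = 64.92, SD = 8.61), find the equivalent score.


slope = SD_Y / SD_X = 8.61 / 14.54 ~ 0.5922
intercept = mean_Y - slope * mean_X = 64.92 - (8.61 / 14.54) * 59.7 ~ 29.5681
Y = slope * X + intercept. To avoid rounding drift from the rounded slope/intercept, evaluate the equivalent form Y = mean_Y + SD_Y * (X - mean_X) / SD_X at full precision:
Y = 64.92 + 8.61 * (37 - 59.7) / 14.54
Y = 64.92 - 8.61 * 22.7 / 14.54
Y = 64.92 - 195.447 / 14.54
Y = 64.92 - 13.442
Y = 51.478

51.478


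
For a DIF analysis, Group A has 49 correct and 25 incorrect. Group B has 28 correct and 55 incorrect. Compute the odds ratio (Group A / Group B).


Odds_A = 49/25 = 1.96
Odds_B = 28/55 = 0.5091
OR = Odds_A / Odds_B = 1.96 / 0.5091
Exactly, OR = (49 * 55) / (25 * 28) = 2695 / 700
OR = 3.85

3.85


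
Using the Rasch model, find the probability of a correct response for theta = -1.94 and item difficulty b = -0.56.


theta - b = -1.94 - -0.56 = -1.38
exp(-(theta - b)) = exp(1.38) = 3.9749
P = 1 / (1 + 3.9749)
P = 0.201

0.201


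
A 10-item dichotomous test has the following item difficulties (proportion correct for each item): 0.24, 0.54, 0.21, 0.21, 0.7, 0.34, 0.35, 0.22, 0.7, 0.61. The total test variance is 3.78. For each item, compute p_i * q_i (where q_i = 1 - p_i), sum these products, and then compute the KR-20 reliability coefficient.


For each item, compute p_i * q_i:
  Item 1: 0.24 * 0.76 = 0.1824
  Item 2: 0.54 * 0.46 = 0.2484
  Item 3: 0.21 * 0.79 = 0.1659
  Item 4: 0.21 * 0.79 = 0.1659
  Item 5: 0.7 * 0.3 = 0.21
  Item 6: 0.34 * 0.66 = 0.2244
  Item 7: 0.35 * 0.65 = 0.2275
  Item 8: 0.22 * 0.78 = 0.1716
  Item 9: 0.7 * 0.3 = 0.21
  Item 10: 0.61 * 0.39 = 0.2379
Sum(p_i * q_i) = 0.1824 + 0.2484 + 0.1659 + 0.1659 + 0.21 + 0.2244 + 0.2275 + 0.1716 + 0.21 + 0.2379 = 2.044
KR-20 = (k/(k-1)) * (1 - Sum(p_i*q_i) / Var_total)
= (10/9) * (1 - 2.044/3.78)
= 1.1111 * 0.4593
KR-20 = 0.5103

0.5103


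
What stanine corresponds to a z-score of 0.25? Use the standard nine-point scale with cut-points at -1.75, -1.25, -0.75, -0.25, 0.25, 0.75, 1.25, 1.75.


Stanine boundaries: [-1.75, -1.25, -0.75, -0.25, 0.25, 0.75, 1.25, 1.75]
z = 0.25
Check each boundary:
  z >= -1.75 -> could be stanine 2
  z >= -1.25 -> could be stanine 3
  z >= -0.75 -> could be stanine 4
  z >= -0.25 -> could be stanine 5
  z >= 0.25 -> could be stanine 6
  z < 0.75
  z < 1.25
  z < 1.75
Highest qualifying boundary gives stanine = 6

6


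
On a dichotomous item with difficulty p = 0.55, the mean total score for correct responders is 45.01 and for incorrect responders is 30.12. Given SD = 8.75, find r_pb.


q = 1 - p = 0.45
rpb = ((M1 - M0) / SD) * sqrt(p * q)
rpb = ((45.01 - 30.12) / 8.75) * sqrt(0.55 * 0.45)
rpb = 0.8466

0.8466


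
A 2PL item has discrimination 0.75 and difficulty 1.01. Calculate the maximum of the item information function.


For 2PL, max info at theta = b = 1.01
I_max = a^2 / 4 = 0.75^2 / 4
= 0.5625 / 4
I_max = 0.1406

0.1406


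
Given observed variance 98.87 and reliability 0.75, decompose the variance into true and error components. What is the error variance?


var_true = rxx * var_obs = 0.75 * 98.87 = 74.1525
var_error = var_obs - var_true
var_error = 98.87 - 74.1525
var_error = 24.7175

24.7175


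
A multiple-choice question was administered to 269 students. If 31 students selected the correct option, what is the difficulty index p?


Item difficulty p = number correct / total examinees
p = 31 / 269
p = 0.1152

0.1152


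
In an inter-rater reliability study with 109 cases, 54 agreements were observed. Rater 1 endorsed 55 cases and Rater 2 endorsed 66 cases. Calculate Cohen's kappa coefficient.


P_o = 54/109 = 0.495413
P_e = (55*66 + 54*43) / 11881 = 0.500968
kappa = (P_o - P_e) / (1 - P_e)
kappa = (0.495413 - 0.500968) / (1 - 0.500968)
kappa = -0.0111

-0.0111


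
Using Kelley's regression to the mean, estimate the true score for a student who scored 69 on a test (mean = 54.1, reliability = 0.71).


T_est = rxx * X + (1 - rxx) * mean
T_est = 0.71 * 69 + 0.29 * 54.1
T_est = 48.99 + 15.689
T_est = 64.679

64.679


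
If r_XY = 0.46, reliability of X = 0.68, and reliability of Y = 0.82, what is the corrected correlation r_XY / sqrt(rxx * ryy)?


r_corrected = rxy / sqrt(rxx * ryy)
= 0.46 / sqrt(0.68 * 0.82)
= 0.46 / sqrt(0.5576)
= 0.46 / 0.746726
r_corrected = 0.616

0.616


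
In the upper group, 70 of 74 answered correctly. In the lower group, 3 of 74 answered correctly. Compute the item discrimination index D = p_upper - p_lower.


p_upper = 70/74 = 0.9459
p_lower = 3/74 = 0.0405
D = 0.9459 - 0.0405 = 0.9054

0.9054


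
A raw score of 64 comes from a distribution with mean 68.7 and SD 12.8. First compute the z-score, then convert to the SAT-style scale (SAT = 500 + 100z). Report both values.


z = (X - mean) / SD = (64 - 68.7) / 12.8
z = -4.7 / 12.8
z = -0.3672
SAT-scale = SAT = 500 + 100z
Carry z at full precision (z = -4.7 / 12.8) into the conversion:
SAT-scale = 500 + 100 * (-4.7 / 12.8) = 500 + -470 / 12.8
SAT-scale = 500 + -36.7188
SAT-scale = 463.2812

463.2812


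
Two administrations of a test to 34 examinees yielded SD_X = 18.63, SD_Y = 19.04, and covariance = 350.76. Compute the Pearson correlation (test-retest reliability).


r = cov(X,Y) / (SD_X * SD_Y)
r = 350.76 / (18.63 * 19.04)
r = 350.76 / 354.7152
r = 0.9888

0.9888


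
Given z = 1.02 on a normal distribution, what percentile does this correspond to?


CDF(z) = 0.5 * (1 + erf(z/sqrt(2)))
erf(0.7212) = 0.6923
CDF = 0.8461
Percentile rank = 0.8461 * 100 = 84.61

84.61


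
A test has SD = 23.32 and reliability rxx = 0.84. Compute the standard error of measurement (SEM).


SEM = SD * sqrt(1 - rxx)
SEM = 23.32 * sqrt(1 - 0.84)
SEM = 23.32 * sqrt(0.16) = 23.32 * 0.4
SEM = 9.328

9.328


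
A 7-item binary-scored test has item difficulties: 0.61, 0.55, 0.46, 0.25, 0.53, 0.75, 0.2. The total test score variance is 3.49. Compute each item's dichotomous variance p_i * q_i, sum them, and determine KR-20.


For each item, compute p_i * q_i:
  Item 1: 0.61 * 0.39 = 0.2379
  Item 2: 0.55 * 0.45 = 0.2475
  Item 3: 0.46 * 0.54 = 0.2484
  Item 4: 0.25 * 0.75 = 0.1875
  Item 5: 0.53 * 0.47 = 0.2491
  Item 6: 0.75 * 0.25 = 0.1875
  Item 7: 0.2 * 0.8 = 0.16
Sum(p_i * q_i) = 0.2379 + 0.2475 + 0.2484 + 0.1875 + 0.2491 + 0.1875 + 0.16 = 1.5179
KR-20 = (k/(k-1)) * (1 - Sum(p_i*q_i) / Var_total)
= (7/6) * (1 - 1.5179/3.49)
= 1.1667 * 0.5651
KR-20 = 0.6593

0.6593


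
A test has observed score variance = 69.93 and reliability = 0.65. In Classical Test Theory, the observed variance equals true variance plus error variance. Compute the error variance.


var_true = rxx * var_obs = 0.65 * 69.93 = 45.4545
var_error = var_obs - var_true
var_error = 69.93 - 45.4545
var_error = 24.4755

24.4755


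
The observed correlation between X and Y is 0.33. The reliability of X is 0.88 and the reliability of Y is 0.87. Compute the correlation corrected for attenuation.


r_corrected = rxy / sqrt(rxx * ryy)
= 0.33 / sqrt(0.88 * 0.87)
= 0.33 / sqrt(0.7656)
= 0.33 / 0.874986
r_corrected = 0.3771

0.3771


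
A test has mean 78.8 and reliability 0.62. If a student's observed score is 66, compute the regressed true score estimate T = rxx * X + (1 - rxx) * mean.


T_est = rxx * X + (1 - rxx) * mean
T_est = 0.62 * 66 + 0.38 * 78.8
T_est = 40.92 + 29.944
T_est = 70.864

70.864


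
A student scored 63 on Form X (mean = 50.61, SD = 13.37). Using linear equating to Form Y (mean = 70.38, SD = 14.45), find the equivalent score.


slope = SD_Y / SD_X = 14.45 / 13.37 ~ 1.0808
intercept = mean_Y - slope * mean_X = 70.38 - (14.45 / 13.37) * 50.61 ~ 15.6818
Y = slope * X + intercept. To avoid rounding drift from the rounded slope/intercept, evaluate the equivalent form Y = mean_Y + SD_Y * (X - mean_X) / SD_X at full precision:
Y = 70.38 + 14.45 * (63 - 50.61) / 13.37
Y = 70.38 + 14.45 * 12.39 / 13.37
Y = 70.38 + 179.0355 / 13.37
Y = 70.38 + 13.3908
Y = 83.7708

83.7708


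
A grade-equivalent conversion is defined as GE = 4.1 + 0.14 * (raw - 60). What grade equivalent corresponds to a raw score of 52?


raw - median = 52 - 60 = -8
slope * diff = 0.14 * -8 = -1.12
GE = 4.1 + -1.12
GE = 2.98

2.98


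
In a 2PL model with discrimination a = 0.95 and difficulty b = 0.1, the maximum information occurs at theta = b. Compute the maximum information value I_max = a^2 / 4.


For 2PL, max info at theta = b = 0.1
I_max = a^2 / 4 = 0.95^2 / 4
= 0.9025 / 4
I_max = 0.2256

0.2256


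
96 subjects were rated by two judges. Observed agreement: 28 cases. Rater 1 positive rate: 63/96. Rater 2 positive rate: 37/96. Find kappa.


P_o = 28/96 = 0.291667
P_e = (63*37 + 33*59) / 9216 = 0.464193
kappa = (P_o - P_e) / (1 - P_e)
kappa = (0.291667 - 0.464193) / (1 - 0.464193)
kappa = -0.322

-0.322


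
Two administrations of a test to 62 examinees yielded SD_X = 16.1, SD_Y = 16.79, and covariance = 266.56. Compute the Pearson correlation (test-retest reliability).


r = cov(X,Y) / (SD_X * SD_Y)
r = 266.56 / (16.1 * 16.79)
r = 266.56 / 270.319
r = 0.9861

0.9861


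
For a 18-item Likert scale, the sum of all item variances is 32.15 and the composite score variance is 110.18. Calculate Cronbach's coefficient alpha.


alpha = (k/(k-1)) * (1 - sum(si^2)/s_total^2)
= (18/17) * (1 - 32.15/110.18)
alpha = 0.7499

0.7499


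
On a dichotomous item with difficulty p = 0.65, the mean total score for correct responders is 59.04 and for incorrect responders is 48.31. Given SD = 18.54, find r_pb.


q = 1 - p = 0.35
rpb = ((M1 - M0) / SD) * sqrt(p * q)
rpb = ((59.04 - 48.31) / 18.54) * sqrt(0.65 * 0.35)
rpb = 0.276

0.276


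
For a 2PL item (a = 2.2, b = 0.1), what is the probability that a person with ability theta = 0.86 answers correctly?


a*(theta - b) = 2.2 * (0.86 - 0.1) = 1.672
exp(-1.672) = 0.1879
P = 1 / (1 + 0.1879)
P = 0.8418

0.8418


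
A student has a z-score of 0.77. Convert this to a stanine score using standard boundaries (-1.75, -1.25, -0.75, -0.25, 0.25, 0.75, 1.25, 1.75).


Stanine boundaries: [-1.75, -1.25, -0.75, -0.25, 0.25, 0.75, 1.25, 1.75]
z = 0.77
Check each boundary:
  z >= -1.75 -> could be stanine 2
  z >= -1.25 -> could be stanine 3
  z >= -0.75 -> could be stanine 4
  z >= -0.25 -> could be stanine 5
  z >= 0.25 -> could be stanine 6
  z >= 0.75 -> could be stanine 7
  z < 1.25
  z < 1.75
Highest qualifying boundary gives stanine = 7

7


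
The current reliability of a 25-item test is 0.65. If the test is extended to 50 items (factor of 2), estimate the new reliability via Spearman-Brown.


r_new = (n * rxx) / (1 + (n-1) * rxx)
r_new = (2 * 0.65) / (1 + 1 * 0.65)
r_new = 1.3 / 1.65
r_new = 0.7879

0.7879


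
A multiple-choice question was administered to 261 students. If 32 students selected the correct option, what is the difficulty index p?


Item difficulty p = number correct / total examinees
p = 32 / 261
p = 0.1226

0.1226


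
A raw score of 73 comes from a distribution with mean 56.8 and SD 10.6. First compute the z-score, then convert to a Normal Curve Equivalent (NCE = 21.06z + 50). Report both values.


z = (X - mean) / SD = (73 - 56.8) / 10.6
z = 16.2 / 10.6
z = 1.5283
NCE = NCE = 21.06z + 50
Carry z at full precision (z = 16.2 / 10.6) into the conversion:
NCE = 21.06 * (16.2 / 10.6) + 50 = 341.172 / 10.6 + 50
NCE = 32.186 + 50
NCE = 82.186

82.186


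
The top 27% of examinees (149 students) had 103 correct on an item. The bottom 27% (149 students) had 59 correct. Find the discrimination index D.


p_upper = 103/149 = 0.6913
p_lower = 59/149 = 0.396
D = 0.6913 - 0.396 = 0.2953

0.2953


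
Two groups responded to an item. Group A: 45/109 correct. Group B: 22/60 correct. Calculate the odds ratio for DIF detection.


Odds_A = 45/64 = 0.7031
Odds_B = 22/38 = 0.5789
OR = Odds_A / Odds_B = 0.7031 / 0.5789
Exactly, OR = (45 * 38) / (64 * 22) = 1710 / 1408
OR = 1.2145

1.2145


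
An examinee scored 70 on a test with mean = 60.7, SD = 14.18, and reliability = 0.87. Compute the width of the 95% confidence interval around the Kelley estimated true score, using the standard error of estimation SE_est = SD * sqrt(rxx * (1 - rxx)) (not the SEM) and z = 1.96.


True score estimate = 0.87*70 + 0.13*60.7 = 68.791
SE_est = SD * sqrt(rxx * (1 - rxx)) = 14.18 * sqrt(0.87 * 0.13) = 14.18 * sqrt(0.1131) = 4.768783
CI = T_est +/- z * SE_est, so width = 2 * z * SE_est = 2 * 1.96 * 4.768783
Width = 18.6936

18.6936


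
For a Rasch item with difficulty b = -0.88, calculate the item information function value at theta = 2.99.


P = 1/(1+exp(-(2.99--0.88))) = 0.9796
I = P*(1-P) = 0.9796 * 0.0204
I = 0.02

0.02


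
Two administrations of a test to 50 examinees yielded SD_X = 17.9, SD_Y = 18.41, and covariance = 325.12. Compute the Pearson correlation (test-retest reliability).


r = cov(X,Y) / (SD_X * SD_Y)
r = 325.12 / (17.9 * 18.41)
r = 325.12 / 329.539
r = 0.9866

0.9866


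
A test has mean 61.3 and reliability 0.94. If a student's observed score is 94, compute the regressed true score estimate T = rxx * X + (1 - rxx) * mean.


T_est = rxx * X + (1 - rxx) * mean
T_est = 0.94 * 94 + 0.06 * 61.3
T_est = 88.36 + 3.678
T_est = 92.038

92.038


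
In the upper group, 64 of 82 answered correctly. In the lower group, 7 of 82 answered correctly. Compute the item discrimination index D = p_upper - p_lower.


p_upper = 64/82 = 0.7805
p_lower = 7/82 = 0.0854
D = 0.7805 - 0.0854 = 0.6951

0.6951


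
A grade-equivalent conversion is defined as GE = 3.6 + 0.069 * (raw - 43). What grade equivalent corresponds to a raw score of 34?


raw - median = 34 - 43 = -9
slope * diff = 0.069 * -9 = -0.621
GE = 3.6 + -0.621
GE = 2.979

2.979


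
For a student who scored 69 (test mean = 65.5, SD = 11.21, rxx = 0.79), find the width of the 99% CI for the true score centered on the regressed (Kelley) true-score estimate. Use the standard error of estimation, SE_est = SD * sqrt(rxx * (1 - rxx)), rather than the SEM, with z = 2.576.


True score estimate = 0.79*69 + 0.21*65.5 = 68.265
SE_est = SD * sqrt(rxx * (1 - rxx)) = 11.21 * sqrt(0.79 * 0.21) = 11.21 * sqrt(0.1659) = 4.565925
CI = T_est +/- z * SE_est, so width = 2 * z * SE_est = 2 * 2.576 * 4.565925
Width = 23.5236

23.5236


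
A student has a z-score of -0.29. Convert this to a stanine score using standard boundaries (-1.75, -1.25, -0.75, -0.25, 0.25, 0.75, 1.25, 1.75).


Stanine boundaries: [-1.75, -1.25, -0.75, -0.25, 0.25, 0.75, 1.25, 1.75]
z = -0.29
Check each boundary:
  z >= -1.75 -> could be stanine 2
  z >= -1.25 -> could be stanine 3
  z >= -0.75 -> could be stanine 4
  z < -0.25
  z < 0.25
  z < 0.75
  z < 1.25
  z < 1.75
Highest qualifying boundary gives stanine = 4

4


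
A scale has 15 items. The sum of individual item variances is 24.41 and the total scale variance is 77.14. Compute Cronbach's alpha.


alpha = (k/(k-1)) * (1 - sum(si^2)/s_total^2)
= (15/14) * (1 - 24.41/77.14)
alpha = 0.7324

0.7324


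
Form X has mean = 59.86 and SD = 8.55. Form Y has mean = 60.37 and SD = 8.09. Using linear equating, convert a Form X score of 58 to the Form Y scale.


slope = SD_Y / SD_X = 8.09 / 8.55 ~ 0.9462
intercept = mean_Y - slope * mean_X = 60.37 - (8.09 / 8.55) * 59.86 ~ 3.7305
Y = slope * X + intercept. To avoid rounding drift from the rounded slope/intercept, evaluate the equivalent form Y = mean_Y + SD_Y * (X - mean_X) / SD_X at full precision:
Y = 60.37 + 8.09 * (58 - 59.86) / 8.55
Y = 60.37 - 8.09 * 1.86 / 8.55
Y = 60.37 - 15.0474 / 8.55
Y = 60.37 - 1.7599
Y = 58.6101

58.6101


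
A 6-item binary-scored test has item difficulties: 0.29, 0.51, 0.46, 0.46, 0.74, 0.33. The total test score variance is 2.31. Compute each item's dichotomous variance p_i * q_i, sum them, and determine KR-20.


For each item, compute p_i * q_i:
  Item 1: 0.29 * 0.71 = 0.2059
  Item 2: 0.51 * 0.49 = 0.2499
  Item 3: 0.46 * 0.54 = 0.2484
  Item 4: 0.46 * 0.54 = 0.2484
  Item 5: 0.74 * 0.26 = 0.1924
  Item 6: 0.33 * 0.67 = 0.2211
Sum(p_i * q_i) = 0.2059 + 0.2499 + 0.2484 + 0.2484 + 0.1924 + 0.2211 = 1.3661
KR-20 = (k/(k-1)) * (1 - Sum(p_i*q_i) / Var_total)
= (6/5) * (1 - 1.3661/2.31)
= 1.2 * 0.4086
KR-20 = 0.4903

0.4903


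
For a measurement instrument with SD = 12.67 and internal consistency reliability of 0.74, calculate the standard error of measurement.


SEM = SD * sqrt(1 - rxx)
SEM = 12.67 * sqrt(1 - 0.74)
SEM = 12.67 * sqrt(0.26) = 12.67 * 0.509902
SEM = 6.4605

6.4605


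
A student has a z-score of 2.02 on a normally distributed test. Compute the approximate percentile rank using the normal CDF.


CDF(z) = 0.5 * (1 + erf(z/sqrt(2)))
erf(1.4284) = 0.9566
CDF = 0.9783
Percentile rank = 0.9783 * 100 = 97.83

97.83


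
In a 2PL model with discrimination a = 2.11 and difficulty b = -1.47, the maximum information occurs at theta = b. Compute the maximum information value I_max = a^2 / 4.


For 2PL, max info at theta = b = -1.47
I_max = a^2 / 4 = 2.11^2 / 4
= 4.4521 / 4
I_max = 1.113

1.113


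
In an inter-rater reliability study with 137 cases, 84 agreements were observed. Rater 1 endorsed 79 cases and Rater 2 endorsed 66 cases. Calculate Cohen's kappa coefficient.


P_o = 84/137 = 0.613139
P_e = (79*66 + 58*71) / 18769 = 0.497203
kappa = (P_o - P_e) / (1 - P_e)
kappa = (0.613139 - 0.497203) / (1 - 0.497203)
kappa = 0.2306

0.2306


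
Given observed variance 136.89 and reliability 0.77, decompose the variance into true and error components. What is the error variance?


var_true = rxx * var_obs = 0.77 * 136.89 = 105.4053
var_error = var_obs - var_true
var_error = 136.89 - 105.4053
var_error = 31.4847

31.4847


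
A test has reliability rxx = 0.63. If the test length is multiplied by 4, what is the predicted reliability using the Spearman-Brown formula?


r_new = (n * rxx) / (1 + (n-1) * rxx)
r_new = (4 * 0.63) / (1 + 3 * 0.63)
r_new = 2.52 / 2.89
r_new = 0.872

0.872


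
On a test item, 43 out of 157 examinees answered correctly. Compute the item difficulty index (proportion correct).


Item difficulty p = number correct / total examinees
p = 43 / 157
p = 0.2739

0.2739


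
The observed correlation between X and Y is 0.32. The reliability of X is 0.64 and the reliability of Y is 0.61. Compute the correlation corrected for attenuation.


r_corrected = rxy / sqrt(rxx * ryy)
= 0.32 / sqrt(0.64 * 0.61)
= 0.32 / sqrt(0.3904)
= 0.32 / 0.62482
r_corrected = 0.5121

0.5121


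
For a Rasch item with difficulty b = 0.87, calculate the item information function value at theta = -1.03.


P = 1/(1+exp(-(-1.03-0.87))) = 0.1301
I = P*(1-P) = 0.1301 * 0.8699
I = 0.1132

0.1132


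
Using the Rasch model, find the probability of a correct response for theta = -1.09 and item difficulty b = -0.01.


theta - b = -1.09 - -0.01 = -1.08
exp(-(theta - b)) = exp(1.08) = 2.9447
P = 1 / (1 + 2.9447)
P = 0.2535

0.2535


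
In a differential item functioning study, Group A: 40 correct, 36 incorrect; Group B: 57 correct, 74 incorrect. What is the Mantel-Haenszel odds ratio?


Odds_A = 40/36 = 1.1111
Odds_B = 57/74 = 0.7703
OR = Odds_A / Odds_B = 1.1111 / 0.7703
Exactly, OR = (40 * 74) / (36 * 57) = 2960 / 2052
OR = 1.4425

1.4425


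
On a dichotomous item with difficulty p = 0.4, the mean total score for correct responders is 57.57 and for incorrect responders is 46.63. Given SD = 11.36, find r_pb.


q = 1 - p = 0.6
rpb = ((M1 - M0) / SD) * sqrt(p * q)
rpb = ((57.57 - 46.63) / 11.36) * sqrt(0.4 * 0.6)
rpb = 0.4718

0.4718


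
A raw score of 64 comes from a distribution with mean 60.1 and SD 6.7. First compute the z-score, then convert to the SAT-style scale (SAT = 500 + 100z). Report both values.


z = (X - mean) / SD = (64 - 60.1) / 6.7
z = 3.9 / 6.7
z = 0.5821
SAT-scale = SAT = 500 + 100z
Carry z at full precision (z = 3.9 / 6.7) into the conversion:
SAT-scale = 500 + 100 * (3.9 / 6.7) = 500 + 390 / 6.7
SAT-scale = 500 + 58.209
SAT-scale = 558.209

558.209


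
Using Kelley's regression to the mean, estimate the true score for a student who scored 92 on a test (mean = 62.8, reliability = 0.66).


T_est = rxx * X + (1 - rxx) * mean
T_est = 0.66 * 92 + 0.34 * 62.8
T_est = 60.72 + 21.352
T_est = 82.072

82.072


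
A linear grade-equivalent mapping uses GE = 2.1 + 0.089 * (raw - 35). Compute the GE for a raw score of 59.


raw - median = 59 - 35 = 24
slope * diff = 0.089 * 24 = 2.136
GE = 2.1 + 2.136
GE = 4.236

4.236


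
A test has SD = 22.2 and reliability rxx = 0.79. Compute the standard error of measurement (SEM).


SEM = SD * sqrt(1 - rxx)
SEM = 22.2 * sqrt(1 - 0.79)
SEM = 22.2 * sqrt(0.21) = 22.2 * 0.458258
SEM = 10.1733

10.1733


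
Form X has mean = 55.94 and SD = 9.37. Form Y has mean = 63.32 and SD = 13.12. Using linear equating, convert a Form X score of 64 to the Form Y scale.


slope = SD_Y / SD_X = 13.12 / 9.37 ~ 1.4002
intercept = mean_Y - slope * mean_X = 63.32 - (13.12 / 9.37) * 55.94 ~ -15.0079
Y = slope * X + intercept. To avoid rounding drift from the rounded slope/intercept, evaluate the equivalent form Y = mean_Y + SD_Y * (X - mean_X) / SD_X at full precision:
Y = 63.32 + 13.12 * (64 - 55.94) / 9.37
Y = 63.32 + 13.12 * 8.06 / 9.37
Y = 63.32 + 105.7472 / 9.37
Y = 63.32 + 11.2857
Y = 74.6057

74.6057


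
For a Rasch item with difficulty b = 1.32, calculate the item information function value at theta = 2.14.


P = 1/(1+exp(-(2.14-1.32))) = 0.6942
I = P*(1-P) = 0.6942 * 0.3058
I = 0.2123

0.2123


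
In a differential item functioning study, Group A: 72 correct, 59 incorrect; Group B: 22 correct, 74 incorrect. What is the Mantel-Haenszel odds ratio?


Odds_A = 72/59 = 1.2203
Odds_B = 22/74 = 0.2973
OR = Odds_A / Odds_B = 1.2203 / 0.2973
Exactly, OR = (72 * 74) / (59 * 22) = 5328 / 1298
OR = 4.1048

4.1048


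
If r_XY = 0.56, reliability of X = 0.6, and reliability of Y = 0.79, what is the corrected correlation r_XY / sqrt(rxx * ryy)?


r_corrected = rxy / sqrt(rxx * ryy)
= 0.56 / sqrt(0.6 * 0.79)
= 0.56 / sqrt(0.474)
= 0.56 / 0.688477
r_corrected = 0.8134

0.8134


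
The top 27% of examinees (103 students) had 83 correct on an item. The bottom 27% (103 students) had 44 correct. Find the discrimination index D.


p_upper = 83/103 = 0.8058
p_lower = 44/103 = 0.4272
D = 0.8058 - 0.4272 = 0.3786

0.3786


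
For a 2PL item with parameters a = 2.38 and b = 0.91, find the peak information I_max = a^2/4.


For 2PL, max info at theta = b = 0.91
I_max = a^2 / 4 = 2.38^2 / 4
= 5.6644 / 4
I_max = 1.4161

1.4161


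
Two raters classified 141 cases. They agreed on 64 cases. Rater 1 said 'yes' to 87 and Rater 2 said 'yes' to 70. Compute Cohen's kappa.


P_o = 64/141 = 0.453901
P_e = (87*70 + 54*71) / 19881 = 0.49917
kappa = (P_o - P_e) / (1 - P_e)
kappa = (0.453901 - 0.49917) / (1 - 0.49917)
kappa = -0.0904

-0.0904


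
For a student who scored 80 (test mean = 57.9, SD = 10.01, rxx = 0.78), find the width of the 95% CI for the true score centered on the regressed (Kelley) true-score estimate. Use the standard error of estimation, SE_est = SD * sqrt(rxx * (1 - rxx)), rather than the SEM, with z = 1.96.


True score estimate = 0.78*80 + 0.22*57.9 = 75.138
SE_est = SD * sqrt(rxx * (1 - rxx)) = 10.01 * sqrt(0.78 * 0.22) = 10.01 * sqrt(0.1716) = 4.146605
CI = T_est +/- z * SE_est, so width = 2 * z * SE_est = 2 * 1.96 * 4.146605
Width = 16.2547

16.2547


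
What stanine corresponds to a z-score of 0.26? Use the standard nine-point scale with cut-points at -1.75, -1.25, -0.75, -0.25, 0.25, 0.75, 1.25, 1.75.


Stanine boundaries: [-1.75, -1.25, -0.75, -0.25, 0.25, 0.75, 1.25, 1.75]
z = 0.26
Check each boundary:
  z >= -1.75 -> could be stanine 2
  z >= -1.25 -> could be stanine 3
  z >= -0.75 -> could be stanine 4
  z >= -0.25 -> could be stanine 5
  z >= 0.25 -> could be stanine 6
  z < 0.75
  z < 1.25
  z < 1.75
Highest qualifying boundary gives stanine = 6

6


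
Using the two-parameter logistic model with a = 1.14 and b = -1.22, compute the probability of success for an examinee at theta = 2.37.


a*(theta - b) = 1.14 * (2.37 - -1.22) = 4.0926
exp(-4.0926) = 0.0167
P = 1 / (1 + 0.0167)
P = 0.9836

0.9836


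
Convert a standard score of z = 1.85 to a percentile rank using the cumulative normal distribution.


CDF(z) = 0.5 * (1 + erf(z/sqrt(2)))
erf(1.3081) = 0.9357
CDF = 0.9678
Percentile rank = 0.9678 * 100 = 96.78

96.78


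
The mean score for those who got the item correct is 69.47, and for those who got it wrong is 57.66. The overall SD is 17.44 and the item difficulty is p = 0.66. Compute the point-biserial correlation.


q = 1 - p = 0.34
rpb = ((M1 - M0) / SD) * sqrt(p * q)
rpb = ((69.47 - 57.66) / 17.44) * sqrt(0.66 * 0.34)
rpb = 0.3208

0.3208


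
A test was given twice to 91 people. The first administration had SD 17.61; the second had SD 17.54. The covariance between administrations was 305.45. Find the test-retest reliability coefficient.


r = cov(X,Y) / (SD_X * SD_Y)
r = 305.45 / (17.61 * 17.54)
r = 305.45 / 308.8794
r = 0.9889

0.9889


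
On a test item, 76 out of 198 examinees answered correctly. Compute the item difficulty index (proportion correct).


Item difficulty p = number correct / total examinees
p = 76 / 198
p = 0.3838

0.3838


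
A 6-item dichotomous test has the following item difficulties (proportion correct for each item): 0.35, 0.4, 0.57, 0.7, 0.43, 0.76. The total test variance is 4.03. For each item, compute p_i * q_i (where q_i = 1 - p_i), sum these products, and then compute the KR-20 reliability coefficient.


For each item, compute p_i * q_i:
  Item 1: 0.35 * 0.65 = 0.2275
  Item 2: 0.4 * 0.6 = 0.24
  Item 3: 0.57 * 0.43 = 0.2451
  Item 4: 0.7 * 0.3 = 0.21
  Item 5: 0.43 * 0.57 = 0.2451
  Item 6: 0.76 * 0.24 = 0.1824
Sum(p_i * q_i) = 0.2275 + 0.24 + 0.2451 + 0.21 + 0.2451 + 0.1824 = 1.3501
KR-20 = (k/(k-1)) * (1 - Sum(p_i*q_i) / Var_total)
= (6/5) * (1 - 1.3501/4.03)
= 1.2 * 0.665
KR-20 = 0.798

0.798


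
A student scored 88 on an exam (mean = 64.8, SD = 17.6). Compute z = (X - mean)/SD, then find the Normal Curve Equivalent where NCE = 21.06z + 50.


z = (X - mean) / SD = (88 - 64.8) / 17.6
z = 23.2 / 17.6
z = 1.3182
NCE = NCE = 21.06z + 50
Carry z at full precision (z = 23.2 / 17.6) into the conversion:
NCE = 21.06 * (23.2 / 17.6) + 50 = 488.592 / 17.6 + 50
NCE = 27.7609 + 50
NCE = 77.7609

77.7609


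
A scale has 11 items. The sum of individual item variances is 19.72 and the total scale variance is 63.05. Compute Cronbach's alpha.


alpha = (k/(k-1)) * (1 - sum(si^2)/s_total^2)
= (11/10) * (1 - 19.72/63.05)
alpha = 0.756

0.756


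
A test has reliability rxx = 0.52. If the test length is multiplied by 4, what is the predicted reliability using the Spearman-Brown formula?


r_new = (n * rxx) / (1 + (n-1) * rxx)
r_new = (4 * 0.52) / (1 + 3 * 0.52)
r_new = 2.08 / 2.56
r_new = 0.8125

0.8125


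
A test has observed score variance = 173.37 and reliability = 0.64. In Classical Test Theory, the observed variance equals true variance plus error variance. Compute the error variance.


var_true = rxx * var_obs = 0.64 * 173.37 = 110.9568
var_error = var_obs - var_true
var_error = 173.37 - 110.9568
var_error = 62.4132

62.4132


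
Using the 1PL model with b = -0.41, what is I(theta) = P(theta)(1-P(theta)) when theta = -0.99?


P = 1/(1+exp(-(-0.99--0.41))) = 0.3589
I = P*(1-P) = 0.3589 * 0.6411
I = 0.2301

0.2301


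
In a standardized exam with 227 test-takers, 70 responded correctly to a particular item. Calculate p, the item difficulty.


Item difficulty p = number correct / total examinees
p = 70 / 227
p = 0.3084

0.3084


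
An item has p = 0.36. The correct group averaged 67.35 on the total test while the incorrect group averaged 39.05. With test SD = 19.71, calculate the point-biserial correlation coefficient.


q = 1 - p = 0.64
rpb = ((M1 - M0) / SD) * sqrt(p * q)
rpb = ((67.35 - 39.05) / 19.71) * sqrt(0.36 * 0.64)
rpb = 0.6892

0.6892


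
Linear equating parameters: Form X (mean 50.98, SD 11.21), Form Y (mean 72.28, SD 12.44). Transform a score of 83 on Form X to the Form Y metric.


slope = SD_Y / SD_X = 12.44 / 11.21 ~ 1.1097
intercept = mean_Y - slope * mean_X = 72.28 - (12.44 / 11.21) * 50.98 ~ 15.7063
Y = slope * X + intercept. To avoid rounding drift from the rounded slope/intercept, evaluate the equivalent form Y = mean_Y + SD_Y * (X - mean_X) / SD_X at full precision:
Y = 72.28 + 12.44 * (83 - 50.98) / 11.21
Y = 72.28 + 12.44 * 32.02 / 11.21
Y = 72.28 + 398.3288 / 11.21
Y = 72.28 + 35.5333
Y = 107.8133

107.8133


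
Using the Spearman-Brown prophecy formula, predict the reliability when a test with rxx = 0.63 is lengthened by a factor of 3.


r_new = (n * rxx) / (1 + (n-1) * rxx)
r_new = (3 * 0.63) / (1 + 2 * 0.63)
r_new = 1.89 / 2.26
r_new = 0.8363

0.8363


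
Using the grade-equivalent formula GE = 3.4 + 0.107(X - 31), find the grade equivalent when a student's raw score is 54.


raw - median = 54 - 31 = 23
slope * diff = 0.107 * 23 = 2.461
GE = 3.4 + 2.461
GE = 5.861

5.861


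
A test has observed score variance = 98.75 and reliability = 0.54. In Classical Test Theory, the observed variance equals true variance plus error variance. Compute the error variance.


var_true = rxx * var_obs = 0.54 * 98.75 = 53.325
var_error = var_obs - var_true
var_error = 98.75 - 53.325
var_error = 45.425

45.425


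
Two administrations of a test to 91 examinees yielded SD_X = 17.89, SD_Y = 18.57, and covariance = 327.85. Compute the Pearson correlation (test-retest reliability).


r = cov(X,Y) / (SD_X * SD_Y)
r = 327.85 / (17.89 * 18.57)
r = 327.85 / 332.2173
r = 0.9869

0.9869


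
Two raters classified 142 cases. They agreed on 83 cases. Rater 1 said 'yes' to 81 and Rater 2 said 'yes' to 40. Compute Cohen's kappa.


P_o = 83/142 = 0.584507
P_e = (81*40 + 61*102) / 20164 = 0.469252
kappa = (P_o - P_e) / (1 - P_e)
kappa = (0.584507 - 0.469252) / (1 - 0.469252)
kappa = 0.2172

0.2172


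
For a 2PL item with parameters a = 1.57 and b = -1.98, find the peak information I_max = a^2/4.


For 2PL, max info at theta = b = -1.98
I_max = a^2 / 4 = 1.57^2 / 4
= 2.4649 / 4
I_max = 0.6162

0.6162
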